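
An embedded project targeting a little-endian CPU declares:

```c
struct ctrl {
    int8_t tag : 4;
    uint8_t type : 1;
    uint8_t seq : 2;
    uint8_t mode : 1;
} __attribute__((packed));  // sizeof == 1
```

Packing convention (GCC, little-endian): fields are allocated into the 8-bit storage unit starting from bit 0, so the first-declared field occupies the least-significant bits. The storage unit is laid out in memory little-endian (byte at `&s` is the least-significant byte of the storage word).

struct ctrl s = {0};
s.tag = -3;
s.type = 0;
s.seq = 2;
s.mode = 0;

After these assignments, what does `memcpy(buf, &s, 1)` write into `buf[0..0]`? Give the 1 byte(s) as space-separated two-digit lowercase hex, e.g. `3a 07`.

tag (4b) val=-3 bits=0xd at bit 0: 0x0d
type (1b) val=0 bits=0x0 at bit 4: 0x0d
seq (2b) val=2 bits=0x2 at bit 5: 0x4d
mode (1b) val=0 bits=0x0 at bit 7: 0x4d
word = 0x4d → little-endian bytes:
  [0]=0x4d

4d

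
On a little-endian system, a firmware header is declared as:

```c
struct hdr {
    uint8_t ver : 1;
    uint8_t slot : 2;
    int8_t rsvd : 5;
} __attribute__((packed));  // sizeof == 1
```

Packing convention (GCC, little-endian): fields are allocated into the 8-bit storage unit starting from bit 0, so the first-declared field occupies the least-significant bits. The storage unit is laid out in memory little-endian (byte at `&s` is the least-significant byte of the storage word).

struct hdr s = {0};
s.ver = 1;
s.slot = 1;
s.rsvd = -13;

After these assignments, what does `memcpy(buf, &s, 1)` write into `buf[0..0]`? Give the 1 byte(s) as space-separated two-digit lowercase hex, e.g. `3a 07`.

9b

ver:1 = 1 → 0x1 << 0 → word 0x01
slot:2 = 1 → 0x1 << 1 → word 0x03
rsvd:5 = -13 → 0x13 << 3 → word 0x9b
word = 0x9b → little-endian bytes:
  [0]=0x9b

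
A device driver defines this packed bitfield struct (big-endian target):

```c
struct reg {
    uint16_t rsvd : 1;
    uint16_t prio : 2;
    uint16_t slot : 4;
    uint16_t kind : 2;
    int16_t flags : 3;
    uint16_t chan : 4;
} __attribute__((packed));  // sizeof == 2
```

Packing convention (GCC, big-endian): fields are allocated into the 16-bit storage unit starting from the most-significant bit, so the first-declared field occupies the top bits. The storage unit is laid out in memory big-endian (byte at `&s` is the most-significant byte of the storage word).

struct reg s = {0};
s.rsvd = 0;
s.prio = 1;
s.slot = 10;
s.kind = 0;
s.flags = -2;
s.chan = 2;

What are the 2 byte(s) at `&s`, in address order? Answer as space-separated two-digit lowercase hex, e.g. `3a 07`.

rsvd (1b) val=0 bits=0x0 at bit 15: 0x0000
prio (2b) val=1 bits=0x1 at bit 13: 0x2000
slot (4b) val=10 bits=0xa at bit 9: 0x3400
kind (2b) val=0 bits=0x0 at bit 7: 0x3400
flags (3b) val=-2 bits=0x6 at bit 4: 0x3460
chan (4b) val=2 bits=0x2 at bit 0: 0x3462
word = 0x3462 → big-endian bytes:
  [0]=0x34  [1]=0x62

34 62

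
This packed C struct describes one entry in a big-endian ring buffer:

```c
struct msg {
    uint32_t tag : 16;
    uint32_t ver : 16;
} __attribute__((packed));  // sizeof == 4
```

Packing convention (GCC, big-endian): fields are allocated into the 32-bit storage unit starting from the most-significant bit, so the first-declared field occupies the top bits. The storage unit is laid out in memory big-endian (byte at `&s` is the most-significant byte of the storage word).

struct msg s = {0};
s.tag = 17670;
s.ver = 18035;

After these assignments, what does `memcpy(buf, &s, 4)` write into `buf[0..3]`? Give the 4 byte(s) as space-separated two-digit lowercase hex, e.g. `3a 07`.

45 06 46 73

tag (16b) val=17670 bits=0x4506 at bit 16: 0x45060000
ver (16b) val=18035 bits=0x4673 at bit 0: 0x45064673
word = 0x45064673 → big-endian bytes:
  [0]=0x45  [1]=0x06  [2]=0x46  [3]=0x73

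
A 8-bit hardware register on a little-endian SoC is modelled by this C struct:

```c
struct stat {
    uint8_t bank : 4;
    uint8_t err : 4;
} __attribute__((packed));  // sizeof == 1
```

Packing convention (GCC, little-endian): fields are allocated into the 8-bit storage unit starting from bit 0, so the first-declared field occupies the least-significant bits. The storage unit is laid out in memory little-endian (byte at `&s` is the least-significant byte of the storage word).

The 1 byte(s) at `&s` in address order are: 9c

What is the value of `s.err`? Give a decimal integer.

[0]=0x9c (little-endian) → word 0x9c
bank [0+:4] = (word>>0) & 0xf = 12
err [4+:4] = (word>>4) & 0xf = 9  ←

9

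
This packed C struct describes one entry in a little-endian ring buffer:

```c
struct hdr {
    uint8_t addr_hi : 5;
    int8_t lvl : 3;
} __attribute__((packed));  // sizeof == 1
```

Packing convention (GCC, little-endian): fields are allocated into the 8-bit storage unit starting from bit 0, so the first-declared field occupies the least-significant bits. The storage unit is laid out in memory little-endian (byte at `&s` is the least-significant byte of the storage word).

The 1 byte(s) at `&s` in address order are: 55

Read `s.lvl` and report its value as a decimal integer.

[0]=0x55 (little-endian) → word 0x55
addr_hi [0+:5] = (word>>0) & 0x1f = 21
lvl [5+:3] = (word>>5) & 0x7 = 2  ←
lvl signed 3b, MSB=0: value = 2

2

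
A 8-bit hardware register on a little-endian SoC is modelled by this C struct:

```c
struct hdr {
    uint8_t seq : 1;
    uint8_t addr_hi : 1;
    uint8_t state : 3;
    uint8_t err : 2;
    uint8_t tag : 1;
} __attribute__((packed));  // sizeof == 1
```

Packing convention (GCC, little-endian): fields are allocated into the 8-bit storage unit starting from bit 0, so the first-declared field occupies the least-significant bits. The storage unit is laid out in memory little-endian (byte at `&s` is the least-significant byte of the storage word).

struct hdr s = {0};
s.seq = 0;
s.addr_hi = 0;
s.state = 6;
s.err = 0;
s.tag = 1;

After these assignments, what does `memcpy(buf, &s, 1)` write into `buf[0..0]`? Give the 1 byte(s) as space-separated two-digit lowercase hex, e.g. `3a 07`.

98

seq:1 = 0 → 0x0 << 0 → word 0x00
addr_hi:1 = 0 → 0x0 << 1 → word 0x00
state:3 = 6 → 0x6 << 2 → word 0x18
err:2 = 0 → 0x0 << 5 → word 0x18
tag:1 = 1 → 0x1 << 7 → word 0x98
word = 0x98 → little-endian bytes:
  [0]=0x98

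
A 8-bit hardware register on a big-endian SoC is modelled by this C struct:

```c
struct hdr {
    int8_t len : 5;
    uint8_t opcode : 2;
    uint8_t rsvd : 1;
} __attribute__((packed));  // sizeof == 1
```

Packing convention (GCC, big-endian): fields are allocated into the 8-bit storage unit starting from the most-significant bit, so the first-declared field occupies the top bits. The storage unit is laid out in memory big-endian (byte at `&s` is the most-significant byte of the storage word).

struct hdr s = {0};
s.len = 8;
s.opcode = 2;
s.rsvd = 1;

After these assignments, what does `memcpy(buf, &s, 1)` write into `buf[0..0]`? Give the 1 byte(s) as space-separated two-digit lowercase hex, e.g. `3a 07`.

45

len:5 = 8 → 0x8 << 3 → word 0x40
opcode:2 = 2 → 0x2 << 1 → word 0x44
rsvd:1 = 1 → 0x1 << 0 → word 0x45
word = 0x45 → big-endian bytes:
  [0]=0x45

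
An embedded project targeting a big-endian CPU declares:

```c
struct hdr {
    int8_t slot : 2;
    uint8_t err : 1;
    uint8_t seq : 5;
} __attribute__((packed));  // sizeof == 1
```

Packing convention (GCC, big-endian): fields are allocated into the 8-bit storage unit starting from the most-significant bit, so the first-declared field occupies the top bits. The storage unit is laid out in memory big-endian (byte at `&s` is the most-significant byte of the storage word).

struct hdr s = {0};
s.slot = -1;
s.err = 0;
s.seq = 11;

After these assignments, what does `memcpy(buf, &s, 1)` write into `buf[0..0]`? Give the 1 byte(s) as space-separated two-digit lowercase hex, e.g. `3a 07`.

[6+:2] slot=-1 & 0x3 = 0x3; word=0xc0
[5+:1] err=0 & 0x1 = 0x0; word=0xc0
[0+:5] seq=11 & 0x1f = 0xb; word=0xcb
word = 0xcb → big-endian bytes:
  [0]=0xcb

cb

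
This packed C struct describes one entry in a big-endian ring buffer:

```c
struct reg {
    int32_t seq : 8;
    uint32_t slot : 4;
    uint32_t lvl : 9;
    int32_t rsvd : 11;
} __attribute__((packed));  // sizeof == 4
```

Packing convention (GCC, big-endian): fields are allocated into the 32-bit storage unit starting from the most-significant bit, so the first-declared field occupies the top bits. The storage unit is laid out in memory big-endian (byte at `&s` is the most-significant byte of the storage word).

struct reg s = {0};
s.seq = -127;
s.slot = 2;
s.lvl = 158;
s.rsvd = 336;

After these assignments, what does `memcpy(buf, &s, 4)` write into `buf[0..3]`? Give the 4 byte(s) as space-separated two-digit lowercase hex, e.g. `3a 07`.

[24+:8] seq=-127 & 0xff = 0x81; word=0x81000000
[20+:4] slot=2 & 0xf = 0x2; word=0x81200000
[11+:9] lvl=158 & 0x1ff = 0x9e; word=0x8124f000
[0+:11] rsvd=336 & 0x7ff = 0x150; word=0x8124f150
word = 0x8124f150 → big-endian bytes:
  [0]=0x81  [1]=0x24  [2]=0xf1  [3]=0x50

81 24 f1 50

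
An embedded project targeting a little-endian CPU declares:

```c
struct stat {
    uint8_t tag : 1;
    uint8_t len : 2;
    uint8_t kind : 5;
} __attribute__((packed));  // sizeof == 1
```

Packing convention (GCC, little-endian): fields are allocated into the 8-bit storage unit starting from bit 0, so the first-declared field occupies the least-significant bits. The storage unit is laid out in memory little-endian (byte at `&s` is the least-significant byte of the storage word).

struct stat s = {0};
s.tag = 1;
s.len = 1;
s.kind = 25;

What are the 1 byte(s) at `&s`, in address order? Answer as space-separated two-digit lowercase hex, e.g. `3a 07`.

tag (1b) val=1 bits=0x1 at bit 0: 0x01
len (2b) val=1 bits=0x1 at bit 1: 0x03
kind (5b) val=25 bits=0x19 at bit 3: 0xcb
word = 0xcb → little-endian bytes:
  [0]=0xcb

cb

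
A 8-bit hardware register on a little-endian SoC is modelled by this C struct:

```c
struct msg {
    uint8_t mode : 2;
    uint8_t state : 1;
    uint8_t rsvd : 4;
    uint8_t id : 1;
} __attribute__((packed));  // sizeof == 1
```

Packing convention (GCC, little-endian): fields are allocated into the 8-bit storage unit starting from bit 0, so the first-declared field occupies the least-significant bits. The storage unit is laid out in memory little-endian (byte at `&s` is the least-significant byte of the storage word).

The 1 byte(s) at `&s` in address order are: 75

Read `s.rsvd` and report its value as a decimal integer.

[0]=0x75 (little-endian) → word 0x75
mode:2 @ bit 0 → (0x75>>0)&0x3 = 0x1
state:1 @ bit 2 → (0x75>>2)&0x1 = 0x1
rsvd:4 @ bit 3 → (0x75>>3)&0xf = 0xe  ←
id:1 @ bit 7 → (0x75>>7)&0x1 = 0x0

14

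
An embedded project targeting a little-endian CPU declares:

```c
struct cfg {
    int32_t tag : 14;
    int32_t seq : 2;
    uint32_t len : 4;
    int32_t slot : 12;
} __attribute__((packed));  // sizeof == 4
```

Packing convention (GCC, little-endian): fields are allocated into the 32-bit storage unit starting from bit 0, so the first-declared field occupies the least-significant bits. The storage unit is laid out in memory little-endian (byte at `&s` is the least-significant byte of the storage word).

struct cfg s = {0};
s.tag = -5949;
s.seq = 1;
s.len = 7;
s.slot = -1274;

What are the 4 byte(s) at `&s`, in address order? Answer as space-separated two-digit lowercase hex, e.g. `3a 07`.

tag (14b) val=-5949 bits=0x28c3 at bit 0: 0x000028c3
seq (2b) val=1 bits=0x1 at bit 14: 0x000068c3
len (4b) val=7 bits=0x7 at bit 16: 0x000768c3
slot (12b) val=-1274 bits=0xb06 at bit 20: 0xb06768c3
word = 0xb06768c3 → little-endian bytes:
  [0]=0xc3  [1]=0x68  [2]=0x67  [3]=0xb0

c3 68 67 b0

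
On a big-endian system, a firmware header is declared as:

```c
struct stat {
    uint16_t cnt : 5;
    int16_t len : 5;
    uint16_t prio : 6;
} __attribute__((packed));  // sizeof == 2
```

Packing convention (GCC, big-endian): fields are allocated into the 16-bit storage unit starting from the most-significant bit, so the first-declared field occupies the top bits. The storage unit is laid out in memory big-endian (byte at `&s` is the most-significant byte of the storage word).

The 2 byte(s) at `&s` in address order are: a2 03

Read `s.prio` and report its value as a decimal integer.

[0]=0xa2 [1]=0x03 (big-endian) → word 0xa203
cnt:5 @ bit 11 → (0xa203>>11)&0x1f = 0x14
len:5 @ bit 6 → (0xa203>>6)&0x1f = 0x8
prio:6 @ bit 0 → (0xa203>>0)&0x3f = 0x3  ←

3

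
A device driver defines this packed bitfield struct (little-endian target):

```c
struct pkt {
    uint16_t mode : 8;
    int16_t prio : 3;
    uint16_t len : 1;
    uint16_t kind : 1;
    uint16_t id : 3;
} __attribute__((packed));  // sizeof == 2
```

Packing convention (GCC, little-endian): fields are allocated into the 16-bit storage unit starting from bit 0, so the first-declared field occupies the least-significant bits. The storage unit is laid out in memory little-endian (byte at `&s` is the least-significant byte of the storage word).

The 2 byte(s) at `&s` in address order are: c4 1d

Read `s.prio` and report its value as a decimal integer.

[0]=0xc4 [1]=0x1d (little-endian) → word 0x1dc4
mode:8 @ bit 0 → (0x1dc4>>0)&0xff = 0xc4
prio:3 @ bit 8 → (0x1dc4>>8)&0x7 = 0x5  ←
len:1 @ bit 11 → (0x1dc4>>11)&0x1 = 0x1
kind:1 @ bit 12 → (0x1dc4>>12)&0x1 = 0x1
id:3 @ bit 13 → (0x1dc4>>13)&0x7 = 0x0
prio signed 3b, MSB=1: 5 - 8 = -3

-3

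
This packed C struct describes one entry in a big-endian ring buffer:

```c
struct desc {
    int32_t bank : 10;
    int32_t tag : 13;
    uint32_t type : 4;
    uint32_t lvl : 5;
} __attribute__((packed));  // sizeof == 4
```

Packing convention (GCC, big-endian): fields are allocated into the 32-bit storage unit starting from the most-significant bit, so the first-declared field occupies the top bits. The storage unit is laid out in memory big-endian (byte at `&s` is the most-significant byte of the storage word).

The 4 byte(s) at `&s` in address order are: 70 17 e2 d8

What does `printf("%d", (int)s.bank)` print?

448

[0]=0x70 [1]=0x17 [2]=0xe2 [3]=0xd8 (big-endian) → word 0x7017e2d8
bank:10 @ bit 22 → (0x7017e2d8>>22)&0x3ff = 0x1c0  ←
tag:13 @ bit 9 → (0x7017e2d8>>9)&0x1fff = 0xbf1
type:4 @ bit 5 → (0x7017e2d8>>5)&0xf = 0x6
lvl:5 @ bit 0 → (0x7017e2d8>>0)&0x1f = 0x18
bank signed 10b, MSB=0: value = 448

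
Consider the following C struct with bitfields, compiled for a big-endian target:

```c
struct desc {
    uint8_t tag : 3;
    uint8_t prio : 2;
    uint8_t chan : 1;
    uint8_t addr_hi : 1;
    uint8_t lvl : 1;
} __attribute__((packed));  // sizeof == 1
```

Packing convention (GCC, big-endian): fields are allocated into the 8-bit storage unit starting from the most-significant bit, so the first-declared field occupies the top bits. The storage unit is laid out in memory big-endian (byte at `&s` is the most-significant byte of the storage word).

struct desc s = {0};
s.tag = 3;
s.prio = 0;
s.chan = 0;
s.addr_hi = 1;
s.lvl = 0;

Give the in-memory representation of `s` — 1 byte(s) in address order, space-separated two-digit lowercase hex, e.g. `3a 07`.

tag (3b) val=3 bits=0x3 at bit 5: 0x60
prio (2b) val=0 bits=0x0 at bit 3: 0x60
chan (1b) val=0 bits=0x0 at bit 2: 0x60
addr_hi (1b) val=1 bits=0x1 at bit 1: 0x62
lvl (1b) val=0 bits=0x0 at bit 0: 0x62
word = 0x62 → big-endian bytes:
  [0]=0x62

62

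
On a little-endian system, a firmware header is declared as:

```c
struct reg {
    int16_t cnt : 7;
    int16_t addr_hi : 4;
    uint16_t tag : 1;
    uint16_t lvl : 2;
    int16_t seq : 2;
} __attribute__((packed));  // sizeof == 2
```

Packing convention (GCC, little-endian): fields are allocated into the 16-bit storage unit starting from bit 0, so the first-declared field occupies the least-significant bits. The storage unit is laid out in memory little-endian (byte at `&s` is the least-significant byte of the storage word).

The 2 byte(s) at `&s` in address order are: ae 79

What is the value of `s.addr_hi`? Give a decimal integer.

[0]=0xae [1]=0x79 (little-endian) → word 0x79ae
cnt:7 @ bit 0 → (0x79ae>>0)&0x7f = 0x2e
addr_hi:4 @ bit 7 → (0x79ae>>7)&0xf = 0x3  ←
tag:1 @ bit 11 → (0x79ae>>11)&0x1 = 0x1
lvl:2 @ bit 12 → (0x79ae>>12)&0x3 = 0x3
seq:2 @ bit 14 → (0x79ae>>14)&0x3 = 0x1
addr_hi signed 4b, MSB=0: value = 3

3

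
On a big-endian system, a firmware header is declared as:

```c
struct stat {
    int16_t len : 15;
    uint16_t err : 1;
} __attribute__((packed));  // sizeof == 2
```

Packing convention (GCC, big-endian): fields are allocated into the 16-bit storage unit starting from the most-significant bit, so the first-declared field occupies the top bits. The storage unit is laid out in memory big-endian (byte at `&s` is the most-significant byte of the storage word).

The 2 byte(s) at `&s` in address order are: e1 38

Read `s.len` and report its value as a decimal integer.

-3940

[0]=0xe1 [1]=0x38 (big-endian) → word 0xe138
len:15 @ bit 1 → (0xe138>>1)&0x7fff = 0x709c  ←
err:1 @ bit 0 → (0xe138>>0)&0x1 = 0x0
len signed 15b, MSB=1: 28828 - 32768 = -3940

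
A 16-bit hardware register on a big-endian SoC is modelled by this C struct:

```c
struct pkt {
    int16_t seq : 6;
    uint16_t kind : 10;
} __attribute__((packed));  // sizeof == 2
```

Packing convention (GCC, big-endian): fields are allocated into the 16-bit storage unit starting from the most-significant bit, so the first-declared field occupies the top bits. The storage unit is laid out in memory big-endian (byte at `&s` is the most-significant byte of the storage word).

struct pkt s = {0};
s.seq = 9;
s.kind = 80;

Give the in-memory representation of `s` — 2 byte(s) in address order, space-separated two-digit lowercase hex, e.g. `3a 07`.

seq:6 = 9 → 0x9 << 10 → word 0x2400
kind:10 = 80 → 0x50 << 0 → word 0x2450
word = 0x2450 → big-endian bytes:
  [0]=0x24  [1]=0x50

24 50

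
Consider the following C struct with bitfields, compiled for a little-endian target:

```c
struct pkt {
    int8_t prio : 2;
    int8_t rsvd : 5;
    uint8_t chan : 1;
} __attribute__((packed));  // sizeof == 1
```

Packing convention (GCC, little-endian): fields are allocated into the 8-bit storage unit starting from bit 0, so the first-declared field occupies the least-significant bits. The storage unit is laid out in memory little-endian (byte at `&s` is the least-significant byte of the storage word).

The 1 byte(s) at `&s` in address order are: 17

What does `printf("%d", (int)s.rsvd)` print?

5

[0]=0x17 (little-endian) → word 0x17
prio:2 @ bit 0 → (0x17>>0)&0x3 = 0x3
rsvd:5 @ bit 2 → (0x17>>2)&0x1f = 0x5  ←
chan:1 @ bit 7 → (0x17>>7)&0x1 = 0x0
rsvd signed 5b, MSB=0: value = 5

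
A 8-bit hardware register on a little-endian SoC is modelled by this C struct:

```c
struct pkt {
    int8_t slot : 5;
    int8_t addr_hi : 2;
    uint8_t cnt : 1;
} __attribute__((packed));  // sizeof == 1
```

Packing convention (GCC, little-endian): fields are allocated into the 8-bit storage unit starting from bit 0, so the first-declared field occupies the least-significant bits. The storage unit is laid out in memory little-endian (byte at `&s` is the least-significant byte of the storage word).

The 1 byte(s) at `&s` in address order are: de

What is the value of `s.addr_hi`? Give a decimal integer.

-2

[0]=0xde (little-endian) → word 0xde
slot [0+:5] = (word>>0) & 0x1f = 30
addr_hi [5+:2] = (word>>5) & 0x3 = 2  ←
cnt [7+:1] = (word>>7) & 0x1 = 1
addr_hi signed 2b, MSB=1: 2 - 4 = -2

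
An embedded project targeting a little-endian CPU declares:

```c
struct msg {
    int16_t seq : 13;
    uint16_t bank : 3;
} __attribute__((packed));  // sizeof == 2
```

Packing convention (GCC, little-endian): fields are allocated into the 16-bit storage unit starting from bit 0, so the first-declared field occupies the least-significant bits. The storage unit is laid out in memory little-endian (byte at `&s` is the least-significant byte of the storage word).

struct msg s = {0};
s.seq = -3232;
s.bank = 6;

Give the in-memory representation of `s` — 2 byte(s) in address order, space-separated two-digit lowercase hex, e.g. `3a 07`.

seq:13 = -3232 → 0x1360 << 0 → word 0x1360
bank:3 = 6 → 0x6 << 13 → word 0xd360
word = 0xd360 → little-endian bytes:
  [0]=0x60  [1]=0xd3

60 d3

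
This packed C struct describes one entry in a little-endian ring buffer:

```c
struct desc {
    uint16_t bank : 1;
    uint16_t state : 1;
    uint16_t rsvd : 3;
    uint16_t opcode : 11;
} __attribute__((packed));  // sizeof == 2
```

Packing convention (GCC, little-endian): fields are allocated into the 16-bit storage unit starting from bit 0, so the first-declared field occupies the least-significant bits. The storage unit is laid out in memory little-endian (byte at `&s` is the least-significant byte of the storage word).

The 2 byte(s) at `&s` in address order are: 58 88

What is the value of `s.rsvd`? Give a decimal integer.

6

[0]=0x58 [1]=0x88 (little-endian) → word 0x8858
bank [0+:1] = (word>>0) & 0x1 = 0
state [1+:1] = (word>>1) & 0x1 = 0
rsvd [2+:3] = (word>>2) & 0x7 = 6  ←
opcode [5+:11] = (word>>5) & 0x7ff = 1090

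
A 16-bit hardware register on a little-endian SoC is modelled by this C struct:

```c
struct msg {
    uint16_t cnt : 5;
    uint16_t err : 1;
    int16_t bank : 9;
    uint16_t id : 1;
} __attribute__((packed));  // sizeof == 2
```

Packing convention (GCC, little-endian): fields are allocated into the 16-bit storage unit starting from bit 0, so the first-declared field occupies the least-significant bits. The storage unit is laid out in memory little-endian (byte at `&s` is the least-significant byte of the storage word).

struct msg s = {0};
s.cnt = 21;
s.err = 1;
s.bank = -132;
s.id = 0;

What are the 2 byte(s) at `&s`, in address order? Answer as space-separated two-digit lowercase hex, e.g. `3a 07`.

cnt:5 = 21 → 0x15 << 0 → word 0x0015
err:1 = 1 → 0x1 << 5 → word 0x0035
bank:9 = -132 → 0x17c << 6 → word 0x5f35
id:1 = 0 → 0x0 << 15 → word 0x5f35
word = 0x5f35 → little-endian bytes:
  [0]=0x35  [1]=0x5f

35 5f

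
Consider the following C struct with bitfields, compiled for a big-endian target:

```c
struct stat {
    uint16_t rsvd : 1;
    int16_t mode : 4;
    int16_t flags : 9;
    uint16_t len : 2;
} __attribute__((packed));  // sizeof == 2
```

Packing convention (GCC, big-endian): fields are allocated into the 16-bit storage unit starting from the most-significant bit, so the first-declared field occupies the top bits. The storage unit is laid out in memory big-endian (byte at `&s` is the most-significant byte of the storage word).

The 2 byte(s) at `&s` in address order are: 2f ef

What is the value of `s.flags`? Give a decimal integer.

[0]=0x2f [1]=0xef (big-endian) → word 0x2fef
rsvd [15+:1] = (word>>15) & 0x1 = 0
mode [11+:4] = (word>>11) & 0xf = 5
flags [2+:9] = (word>>2) & 0x1ff = 507  ←
len [0+:2] = (word>>0) & 0x3 = 3
flags signed 9b, MSB=1: 507 - 512 = -5

-5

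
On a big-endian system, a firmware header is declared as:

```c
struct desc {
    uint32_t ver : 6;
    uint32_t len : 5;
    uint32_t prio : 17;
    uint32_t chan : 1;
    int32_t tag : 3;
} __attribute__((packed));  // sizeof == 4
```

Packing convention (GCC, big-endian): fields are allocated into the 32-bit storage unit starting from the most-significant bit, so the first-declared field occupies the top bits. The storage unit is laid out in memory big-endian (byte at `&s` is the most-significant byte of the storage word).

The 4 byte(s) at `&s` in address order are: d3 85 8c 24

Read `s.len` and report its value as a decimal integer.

28

[0]=0xd3 [1]=0x85 [2]=0x8c [3]=0x24 (big-endian) → word 0xd3858c24
ver:6 @ bit 26 → (0xd3858c24>>26)&0x3f = 0x34
len:5 @ bit 21 → (0xd3858c24>>21)&0x1f = 0x1c  ←
prio:17 @ bit 4 → (0xd3858c24>>4)&0x1ffff = 0x58c2
chan:1 @ bit 3 → (0xd3858c24>>3)&0x1 = 0x0
tag:3 @ bit 0 → (0xd3858c24>>0)&0x7 = 0x4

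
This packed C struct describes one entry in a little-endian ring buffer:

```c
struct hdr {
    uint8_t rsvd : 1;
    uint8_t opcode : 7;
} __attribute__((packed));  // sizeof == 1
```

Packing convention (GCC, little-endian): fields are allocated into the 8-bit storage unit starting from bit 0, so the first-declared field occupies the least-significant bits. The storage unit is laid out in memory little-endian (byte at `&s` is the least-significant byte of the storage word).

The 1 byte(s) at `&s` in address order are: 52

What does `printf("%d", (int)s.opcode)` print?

41

[0]=0x52 (little-endian) → word 0x52
rsvd [0+:1] = (word>>0) & 0x1 = 0
opcode [1+:7] = (word>>1) & 0x7f = 41  ←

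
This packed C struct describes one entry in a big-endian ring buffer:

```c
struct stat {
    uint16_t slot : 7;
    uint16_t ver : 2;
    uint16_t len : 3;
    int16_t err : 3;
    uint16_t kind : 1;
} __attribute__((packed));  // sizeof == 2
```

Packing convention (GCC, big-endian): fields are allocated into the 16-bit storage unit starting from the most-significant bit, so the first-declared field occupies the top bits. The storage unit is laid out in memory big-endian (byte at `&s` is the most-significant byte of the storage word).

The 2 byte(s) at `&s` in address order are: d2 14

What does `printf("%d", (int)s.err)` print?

[0]=0xd2 [1]=0x14 (big-endian) → word 0xd214
slot [9+:7] = (word>>9) & 0x7f = 105
ver [7+:2] = (word>>7) & 0x3 = 0
len [4+:3] = (word>>4) & 0x7 = 1
err [1+:3] = (word>>1) & 0x7 = 2  ←
kind [0+:1] = (word>>0) & 0x1 = 0
err signed 3b, MSB=0: value = 2

2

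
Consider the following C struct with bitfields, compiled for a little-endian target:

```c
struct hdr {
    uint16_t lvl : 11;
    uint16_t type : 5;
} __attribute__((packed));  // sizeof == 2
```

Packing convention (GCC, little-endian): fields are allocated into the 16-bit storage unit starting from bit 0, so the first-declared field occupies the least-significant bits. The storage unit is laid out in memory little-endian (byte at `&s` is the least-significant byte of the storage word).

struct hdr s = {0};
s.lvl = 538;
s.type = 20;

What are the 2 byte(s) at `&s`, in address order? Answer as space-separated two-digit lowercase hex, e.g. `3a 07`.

lvl (11b) val=538 bits=0x21a at bit 0: 0x021a
type (5b) val=20 bits=0x14 at bit 11: 0xa21a
word = 0xa21a → little-endian bytes:
  [0]=0x1a  [1]=0xa2

1a a2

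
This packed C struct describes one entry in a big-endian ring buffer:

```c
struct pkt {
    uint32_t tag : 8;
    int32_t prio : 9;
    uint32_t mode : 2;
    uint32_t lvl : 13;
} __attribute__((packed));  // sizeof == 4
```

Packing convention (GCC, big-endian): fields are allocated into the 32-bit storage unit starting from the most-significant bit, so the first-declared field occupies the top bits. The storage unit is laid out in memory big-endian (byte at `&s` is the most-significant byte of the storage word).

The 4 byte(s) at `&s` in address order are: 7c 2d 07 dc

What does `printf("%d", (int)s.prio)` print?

[0]=0x7c [1]=0x2d [2]=0x07 [3]=0xdc (big-endian) → word 0x7c2d07dc
tag:8 @ bit 24 → (0x7c2d07dc>>24)&0xff = 0x7c
prio:9 @ bit 15 → (0x7c2d07dc>>15)&0x1ff = 0x5a  ←
mode:2 @ bit 13 → (0x7c2d07dc>>13)&0x3 = 0x0
lvl:13 @ bit 0 → (0x7c2d07dc>>0)&0x1fff = 0x7dc
prio signed 9b, MSB=0: value = 90

90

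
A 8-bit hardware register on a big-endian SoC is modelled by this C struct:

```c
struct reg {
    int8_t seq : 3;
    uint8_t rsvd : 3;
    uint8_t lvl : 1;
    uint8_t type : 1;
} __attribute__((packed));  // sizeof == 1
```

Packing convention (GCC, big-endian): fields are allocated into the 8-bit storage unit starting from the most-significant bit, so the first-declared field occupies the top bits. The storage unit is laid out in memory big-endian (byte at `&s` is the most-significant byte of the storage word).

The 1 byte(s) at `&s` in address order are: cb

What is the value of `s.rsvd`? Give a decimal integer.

2

[0]=0xcb (big-endian) → word 0xcb
seq [5+:3] = (word>>5) & 0x7 = 6
rsvd [2+:3] = (word>>2) & 0x7 = 2  ←
lvl [1+:1] = (word>>1) & 0x1 = 1
type [0+:1] = (word>>0) & 0x1 = 1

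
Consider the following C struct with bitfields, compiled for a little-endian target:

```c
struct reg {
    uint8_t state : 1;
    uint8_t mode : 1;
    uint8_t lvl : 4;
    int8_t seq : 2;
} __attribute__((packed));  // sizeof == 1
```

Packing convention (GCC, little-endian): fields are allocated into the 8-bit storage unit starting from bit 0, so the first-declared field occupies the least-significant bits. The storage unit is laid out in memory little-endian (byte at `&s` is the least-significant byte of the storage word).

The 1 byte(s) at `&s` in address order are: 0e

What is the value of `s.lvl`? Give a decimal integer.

3

[0]=0x0e (little-endian) → word 0x0e
state:1 @ bit 0 → (0x0e>>0)&0x1 = 0x0
mode:1 @ bit 1 → (0x0e>>1)&0x1 = 0x1
lvl:4 @ bit 2 → (0x0e>>2)&0xf = 0x3  ←
seq:2 @ bit 6 → (0x0e>>6)&0x3 = 0x0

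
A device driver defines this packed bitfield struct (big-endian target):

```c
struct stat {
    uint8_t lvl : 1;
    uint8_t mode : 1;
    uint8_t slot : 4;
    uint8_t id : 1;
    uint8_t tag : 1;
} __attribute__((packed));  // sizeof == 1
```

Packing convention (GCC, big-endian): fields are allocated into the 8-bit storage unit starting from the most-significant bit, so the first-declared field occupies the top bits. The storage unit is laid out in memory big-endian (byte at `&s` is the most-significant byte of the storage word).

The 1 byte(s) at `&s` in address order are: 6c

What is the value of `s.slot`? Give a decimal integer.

11

[0]=0x6c (big-endian) → word 0x6c
lvl:1 @ bit 7 → (0x6c>>7)&0x1 = 0x0
mode:1 @ bit 6 → (0x6c>>6)&0x1 = 0x1
slot:4 @ bit 2 → (0x6c>>2)&0xf = 0xb  ←
id:1 @ bit 1 → (0x6c>>1)&0x1 = 0x0
tag:1 @ bit 0 → (0x6c>>0)&0x1 = 0x0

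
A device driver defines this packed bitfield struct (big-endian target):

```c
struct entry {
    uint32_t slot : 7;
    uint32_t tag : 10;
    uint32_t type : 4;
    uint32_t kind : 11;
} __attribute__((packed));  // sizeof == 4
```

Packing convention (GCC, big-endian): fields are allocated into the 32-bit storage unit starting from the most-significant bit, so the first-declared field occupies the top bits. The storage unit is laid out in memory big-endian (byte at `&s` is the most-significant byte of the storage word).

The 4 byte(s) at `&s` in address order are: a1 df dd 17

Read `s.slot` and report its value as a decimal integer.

80

[0]=0xa1 [1]=0xdf [2]=0xdd [3]=0x17 (big-endian) → word 0xa1dfdd17
slot [25+:7] = (word>>25) & 0x7f = 80  ←
tag [15+:10] = (word>>15) & 0x3ff = 959
type [11+:4] = (word>>11) & 0xf = 11
kind [0+:11] = (word>>0) & 0x7ff = 1303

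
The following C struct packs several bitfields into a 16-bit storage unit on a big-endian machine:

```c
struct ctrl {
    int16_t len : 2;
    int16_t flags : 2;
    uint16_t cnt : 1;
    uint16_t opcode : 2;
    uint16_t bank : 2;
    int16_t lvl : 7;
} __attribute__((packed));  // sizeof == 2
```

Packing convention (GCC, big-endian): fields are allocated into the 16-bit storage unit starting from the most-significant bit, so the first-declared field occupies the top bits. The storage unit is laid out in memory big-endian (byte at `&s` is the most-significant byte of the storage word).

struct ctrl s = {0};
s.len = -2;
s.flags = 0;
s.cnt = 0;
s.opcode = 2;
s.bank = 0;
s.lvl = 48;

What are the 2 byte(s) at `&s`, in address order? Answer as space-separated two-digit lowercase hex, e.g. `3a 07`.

84 30

len:2 = -2 → 0x2 << 14 → word 0x8000
flags:2 = 0 → 0x0 << 12 → word 0x8000
cnt:1 = 0 → 0x0 << 11 → word 0x8000
opcode:2 = 2 → 0x2 << 9 → word 0x8400
bank:2 = 0 → 0x0 << 7 → word 0x8400
lvl:7 = 48 → 0x30 << 0 → word 0x8430
word = 0x8430 → big-endian bytes:
  [0]=0x84  [1]=0x30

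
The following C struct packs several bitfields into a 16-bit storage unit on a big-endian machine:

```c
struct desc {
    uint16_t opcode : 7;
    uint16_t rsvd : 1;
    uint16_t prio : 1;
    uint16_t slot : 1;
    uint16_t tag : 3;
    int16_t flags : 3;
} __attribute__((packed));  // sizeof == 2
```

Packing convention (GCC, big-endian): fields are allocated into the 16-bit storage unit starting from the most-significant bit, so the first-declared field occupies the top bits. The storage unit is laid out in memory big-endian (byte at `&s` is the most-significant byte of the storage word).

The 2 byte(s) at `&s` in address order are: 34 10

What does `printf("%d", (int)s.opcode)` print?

[0]=0x34 [1]=0x10 (big-endian) → word 0x3410
opcode [9+:7] = (word>>9) & 0x7f = 26  ←
rsvd [8+:1] = (word>>8) & 0x1 = 0
prio [7+:1] = (word>>7) & 0x1 = 0
slot [6+:1] = (word>>6) & 0x1 = 0
tag [3+:3] = (word>>3) & 0x7 = 2
flags [0+:3] = (word>>0) & 0x7 = 0

26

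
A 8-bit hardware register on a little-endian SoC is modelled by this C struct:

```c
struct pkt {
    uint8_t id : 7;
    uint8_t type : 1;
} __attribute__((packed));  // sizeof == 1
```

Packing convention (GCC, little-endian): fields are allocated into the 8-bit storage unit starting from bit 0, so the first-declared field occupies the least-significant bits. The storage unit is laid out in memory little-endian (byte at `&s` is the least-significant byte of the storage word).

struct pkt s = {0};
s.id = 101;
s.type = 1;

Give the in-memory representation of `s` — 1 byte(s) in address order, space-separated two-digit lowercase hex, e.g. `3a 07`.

[0+:7] id=101 & 0x7f = 0x65; word=0x65
[7+:1] type=1 & 0x1 = 0x1; word=0xe5
word = 0xe5 → little-endian bytes:
  [0]=0xe5

e5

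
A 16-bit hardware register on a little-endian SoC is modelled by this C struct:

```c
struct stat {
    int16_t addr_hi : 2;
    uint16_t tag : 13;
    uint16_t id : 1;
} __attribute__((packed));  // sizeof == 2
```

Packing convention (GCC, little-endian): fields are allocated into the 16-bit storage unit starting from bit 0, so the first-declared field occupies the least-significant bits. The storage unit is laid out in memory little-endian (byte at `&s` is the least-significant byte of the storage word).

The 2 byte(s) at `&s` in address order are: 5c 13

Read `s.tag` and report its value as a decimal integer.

1239

[0]=0x5c [1]=0x13 (little-endian) → word 0x135c
addr_hi [0+:2] = (word>>0) & 0x3 = 0
tag [2+:13] = (word>>2) & 0x1fff = 1239  ←
id [15+:1] = (word>>15) & 0x1 = 0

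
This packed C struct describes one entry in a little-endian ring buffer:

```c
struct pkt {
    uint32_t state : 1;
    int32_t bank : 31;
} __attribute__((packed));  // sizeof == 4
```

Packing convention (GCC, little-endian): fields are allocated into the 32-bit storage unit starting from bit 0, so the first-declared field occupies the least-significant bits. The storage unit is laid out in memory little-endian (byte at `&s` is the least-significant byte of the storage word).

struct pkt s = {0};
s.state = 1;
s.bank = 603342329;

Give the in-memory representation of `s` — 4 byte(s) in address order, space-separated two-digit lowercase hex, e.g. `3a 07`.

[0+:1] state=1 & 0x1 = 0x1; word=0x00000001
[1+:31] bank=603342329 & 0x7fffffff = 0x23f645f9; word=0x47ec8bf3
word = 0x47ec8bf3 → little-endian bytes:
  [0]=0xf3  [1]=0x8b  [2]=0xec  [3]=0x47

f3 8b ec 47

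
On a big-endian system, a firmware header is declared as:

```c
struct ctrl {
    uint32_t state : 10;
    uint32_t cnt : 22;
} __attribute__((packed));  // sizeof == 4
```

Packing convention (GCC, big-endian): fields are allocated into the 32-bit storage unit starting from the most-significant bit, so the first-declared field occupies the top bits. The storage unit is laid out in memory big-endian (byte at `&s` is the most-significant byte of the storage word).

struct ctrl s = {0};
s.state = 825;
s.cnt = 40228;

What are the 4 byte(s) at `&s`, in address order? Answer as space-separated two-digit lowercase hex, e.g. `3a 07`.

state:10 = 825 → 0x339 << 22 → word 0xce400000
cnt:22 = 40228 → 0x9d24 << 0 → word 0xce409d24
word = 0xce409d24 → big-endian bytes:
  [0]=0xce  [1]=0x40  [2]=0x9d  [3]=0x24

ce 40 9d 24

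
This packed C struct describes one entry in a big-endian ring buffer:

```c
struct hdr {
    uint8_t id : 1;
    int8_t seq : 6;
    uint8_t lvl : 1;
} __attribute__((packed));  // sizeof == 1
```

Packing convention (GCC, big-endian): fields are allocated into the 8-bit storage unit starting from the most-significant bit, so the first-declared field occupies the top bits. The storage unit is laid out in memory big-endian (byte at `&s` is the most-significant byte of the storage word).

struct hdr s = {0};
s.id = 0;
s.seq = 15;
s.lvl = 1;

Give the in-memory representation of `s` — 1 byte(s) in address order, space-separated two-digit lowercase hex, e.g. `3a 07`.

1f

[7+:1] id=0 & 0x1 = 0x0; word=0x00
[1+:6] seq=15 & 0x3f = 0xf; word=0x1e
[0+:1] lvl=1 & 0x1 = 0x1; word=0x1f
word = 0x1f → big-endian bytes:
  [0]=0x1f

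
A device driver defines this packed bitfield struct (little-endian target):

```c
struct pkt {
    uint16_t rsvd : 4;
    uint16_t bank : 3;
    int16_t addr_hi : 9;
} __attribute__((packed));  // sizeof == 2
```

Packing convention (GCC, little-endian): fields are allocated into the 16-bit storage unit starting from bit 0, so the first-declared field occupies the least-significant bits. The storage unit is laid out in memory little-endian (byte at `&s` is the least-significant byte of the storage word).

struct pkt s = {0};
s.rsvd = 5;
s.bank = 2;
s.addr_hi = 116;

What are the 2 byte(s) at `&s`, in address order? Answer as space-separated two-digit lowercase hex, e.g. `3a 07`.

[0+:4] rsvd=5 & 0xf = 0x5; word=0x0005
[4+:3] bank=2 & 0x7 = 0x2; word=0x0025
[7+:9] addr_hi=116 & 0x1ff = 0x74; word=0x3a25
word = 0x3a25 → little-endian bytes:
  [0]=0x25  [1]=0x3a

25 3a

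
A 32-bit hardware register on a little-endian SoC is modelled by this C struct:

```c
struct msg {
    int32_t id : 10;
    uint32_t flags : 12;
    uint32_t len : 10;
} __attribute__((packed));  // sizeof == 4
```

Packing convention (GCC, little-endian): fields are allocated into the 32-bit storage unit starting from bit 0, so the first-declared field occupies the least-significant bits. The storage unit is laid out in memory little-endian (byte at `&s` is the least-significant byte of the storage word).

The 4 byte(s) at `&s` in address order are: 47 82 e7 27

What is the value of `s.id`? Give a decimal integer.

[0]=0x47 [1]=0x82 [2]=0xe7 [3]=0x27 (little-endian) → word 0x27e78247
id:10 @ bit 0 → (0x27e78247>>0)&0x3ff = 0x247  ←
flags:12 @ bit 10 → (0x27e78247>>10)&0xfff = 0x9e0
len:10 @ bit 22 → (0x27e78247>>22)&0x3ff = 0x9f
id signed 10b, MSB=1: 583 - 1024 = -441

-441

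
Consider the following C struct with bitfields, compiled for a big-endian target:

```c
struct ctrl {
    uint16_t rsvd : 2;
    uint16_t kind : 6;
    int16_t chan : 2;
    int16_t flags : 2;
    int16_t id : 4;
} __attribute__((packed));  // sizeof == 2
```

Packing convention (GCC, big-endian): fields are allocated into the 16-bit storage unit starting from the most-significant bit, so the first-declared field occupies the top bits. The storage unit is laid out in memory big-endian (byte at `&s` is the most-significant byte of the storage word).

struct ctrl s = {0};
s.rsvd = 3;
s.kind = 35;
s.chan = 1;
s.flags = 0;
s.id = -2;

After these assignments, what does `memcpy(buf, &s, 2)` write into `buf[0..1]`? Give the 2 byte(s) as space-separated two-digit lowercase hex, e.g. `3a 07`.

e3 4e

rsvd:2 = 3 → 0x3 << 14 → word 0xc000
kind:6 = 35 → 0x23 << 8 → word 0xe300
chan:2 = 1 → 0x1 << 6 → word 0xe340
flags:2 = 0 → 0x0 << 4 → word 0xe340
id:4 = -2 → 0xe << 0 → word 0xe34e
word = 0xe34e → big-endian bytes:
  [0]=0xe3  [1]=0x4e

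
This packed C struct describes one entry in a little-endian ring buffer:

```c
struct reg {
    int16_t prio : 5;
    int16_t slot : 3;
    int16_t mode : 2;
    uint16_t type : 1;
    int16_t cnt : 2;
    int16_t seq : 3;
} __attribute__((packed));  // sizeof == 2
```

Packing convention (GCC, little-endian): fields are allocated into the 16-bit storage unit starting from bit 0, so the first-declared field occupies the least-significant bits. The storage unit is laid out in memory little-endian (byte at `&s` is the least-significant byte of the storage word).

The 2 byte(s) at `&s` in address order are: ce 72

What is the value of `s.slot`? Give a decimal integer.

-2

[0]=0xce [1]=0x72 (little-endian) → word 0x72ce
prio [0+:5] = (word>>0) & 0x1f = 14
slot [5+:3] = (word>>5) & 0x7 = 6  ←
mode [8+:2] = (word>>8) & 0x3 = 2
type [10+:1] = (word>>10) & 0x1 = 0
cnt [11+:2] = (word>>11) & 0x3 = 2
seq [13+:3] = (word>>13) & 0x7 = 3
slot signed 3b, MSB=1: 6 - 8 = -2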